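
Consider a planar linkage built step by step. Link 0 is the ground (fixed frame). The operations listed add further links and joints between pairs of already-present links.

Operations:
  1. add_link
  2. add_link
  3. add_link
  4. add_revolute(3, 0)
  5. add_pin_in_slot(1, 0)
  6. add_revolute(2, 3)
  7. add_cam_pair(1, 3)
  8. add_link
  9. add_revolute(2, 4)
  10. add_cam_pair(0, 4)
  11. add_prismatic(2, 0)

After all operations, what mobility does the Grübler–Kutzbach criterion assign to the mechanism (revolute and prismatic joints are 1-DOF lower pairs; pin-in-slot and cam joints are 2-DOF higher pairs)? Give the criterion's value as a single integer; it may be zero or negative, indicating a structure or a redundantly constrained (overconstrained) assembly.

M = 1

[1;0;0] (link 0 is ground)
L+ [2;0;0]
L+ [3;0;0]
L+ [4;0;0]
R(3,0)∈J1 [4;1;0]
PS(1,0)∈J2 [4;1;1]
R(2,3)∈J1 [4;2;1]
C(1,3)∈J2 [4;2;2]
L+ [5;2;2]
R(2,4)∈J1 [5;3;2]
C(0,4)∈J2 [5;3;3]
P(2,0)∈J1 [5;4;3]
mobility = 12 − 8 − 3 = 1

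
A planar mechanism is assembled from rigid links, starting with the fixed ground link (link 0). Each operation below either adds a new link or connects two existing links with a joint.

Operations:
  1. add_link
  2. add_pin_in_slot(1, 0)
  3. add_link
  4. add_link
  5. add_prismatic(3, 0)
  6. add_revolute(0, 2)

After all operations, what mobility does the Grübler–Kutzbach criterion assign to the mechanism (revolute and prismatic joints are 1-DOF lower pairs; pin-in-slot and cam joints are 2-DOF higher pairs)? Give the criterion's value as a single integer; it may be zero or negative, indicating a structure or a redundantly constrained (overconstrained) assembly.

M = 4

L=1 J1=0 J2=0
add link → L=2 J1=0 J2=0
PS@1,0 dof=2 J2 → L=2 J1=0 J2=1
add link → L=3 J1=0 J2=1
add link → L=4 J1=0 J2=1
P@3,0 dof=1 J1 → L=4 J1=1 J2=1
R@0,2 dof=1 J1 → L=4 J1=2 J2=1
M=3(L−1)−2J1−J2=3·3−2·2−1=4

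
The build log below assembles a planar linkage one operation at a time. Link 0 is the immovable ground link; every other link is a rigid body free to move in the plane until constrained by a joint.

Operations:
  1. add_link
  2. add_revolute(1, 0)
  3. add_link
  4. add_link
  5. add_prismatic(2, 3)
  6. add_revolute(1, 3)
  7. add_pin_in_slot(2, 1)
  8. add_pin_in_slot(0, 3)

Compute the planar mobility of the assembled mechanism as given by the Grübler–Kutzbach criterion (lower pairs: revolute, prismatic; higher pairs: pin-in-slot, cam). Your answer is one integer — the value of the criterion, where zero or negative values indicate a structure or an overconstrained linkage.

(L,J1,J2)=(1,0,0); link0 fixed
link1: (2,0,0)
R 1-0 [J1]: (2,1,0)
link2: (3,1,0)
link3: (4,1,0)
P 2-3 [J1]: (4,2,0)
R 1-3 [J1]: (4,3,0)
PS 2-1 [J2]: (4,3,1)
PS 0-3 [J2]: (4,3,2)
Grübler: 3·3 − 2·3 − 2 = 1

M = 1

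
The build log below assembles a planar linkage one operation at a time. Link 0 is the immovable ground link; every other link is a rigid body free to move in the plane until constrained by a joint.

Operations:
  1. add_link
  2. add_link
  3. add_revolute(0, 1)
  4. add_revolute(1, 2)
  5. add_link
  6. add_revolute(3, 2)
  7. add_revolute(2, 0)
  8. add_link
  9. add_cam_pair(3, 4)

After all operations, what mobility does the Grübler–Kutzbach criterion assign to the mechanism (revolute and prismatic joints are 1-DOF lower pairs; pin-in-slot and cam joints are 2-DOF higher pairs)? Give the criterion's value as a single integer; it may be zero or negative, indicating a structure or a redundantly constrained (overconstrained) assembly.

M = 3

(L,J1,J2)=(1,0,0); link0 fixed
link1: (2,0,0)
link2: (3,0,0)
R 0-1 [J1]: (3,1,0)
R 1-2 [J1]: (3,2,0)
link3: (4,2,0)
R 3-2 [J1]: (4,3,0)
R 2-0 [J1]: (4,4,0)
link4: (5,4,0)
C 3-4 [J2]: (5,4,1)
Grübler: 3·4 − 2·4 − 1 = 3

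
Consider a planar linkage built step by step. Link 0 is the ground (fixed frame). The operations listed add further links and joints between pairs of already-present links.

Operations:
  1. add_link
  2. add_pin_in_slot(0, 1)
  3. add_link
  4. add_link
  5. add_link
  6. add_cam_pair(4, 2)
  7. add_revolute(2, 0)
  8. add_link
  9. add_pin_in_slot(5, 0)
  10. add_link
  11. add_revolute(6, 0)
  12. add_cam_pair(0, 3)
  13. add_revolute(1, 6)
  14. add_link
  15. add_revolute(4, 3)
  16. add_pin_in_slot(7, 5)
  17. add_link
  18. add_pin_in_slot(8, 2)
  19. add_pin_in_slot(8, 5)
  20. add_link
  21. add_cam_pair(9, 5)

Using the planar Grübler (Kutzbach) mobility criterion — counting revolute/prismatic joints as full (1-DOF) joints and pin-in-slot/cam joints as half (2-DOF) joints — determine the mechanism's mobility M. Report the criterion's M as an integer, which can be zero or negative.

M = 11

link 0 = ground. State L|J1|J2 = 1|0|0
+link1  2|0|0
PS(0,1) f=2→J2  2|0|1
+link2  3|0|1
+link3  4|0|1
+link4  5|0|1
C(4,2) f=2→J2  5|0|2
R(2,0) f=1→J1  5|1|2
+link5  6|1|2
PS(5,0) f=2→J2  6|1|3
+link6  7|1|3
R(6,0) f=1→J1  7|2|3
C(0,3) f=2→J2  7|2|4
R(1,6) f=1→J1  7|3|4
+link7  8|3|4
R(4,3) f=1→J1  8|4|4
PS(7,5) f=2→J2  8|4|5
+link8  9|4|5
PS(8,2) f=2→J2  9|4|6
PS(8,5) f=2→J2  9|4|7
+link9  10|4|7
C(9,5) f=2→J2  10|4|8
M = 3(10−1)−2·4−8 = 27−8−8 = 11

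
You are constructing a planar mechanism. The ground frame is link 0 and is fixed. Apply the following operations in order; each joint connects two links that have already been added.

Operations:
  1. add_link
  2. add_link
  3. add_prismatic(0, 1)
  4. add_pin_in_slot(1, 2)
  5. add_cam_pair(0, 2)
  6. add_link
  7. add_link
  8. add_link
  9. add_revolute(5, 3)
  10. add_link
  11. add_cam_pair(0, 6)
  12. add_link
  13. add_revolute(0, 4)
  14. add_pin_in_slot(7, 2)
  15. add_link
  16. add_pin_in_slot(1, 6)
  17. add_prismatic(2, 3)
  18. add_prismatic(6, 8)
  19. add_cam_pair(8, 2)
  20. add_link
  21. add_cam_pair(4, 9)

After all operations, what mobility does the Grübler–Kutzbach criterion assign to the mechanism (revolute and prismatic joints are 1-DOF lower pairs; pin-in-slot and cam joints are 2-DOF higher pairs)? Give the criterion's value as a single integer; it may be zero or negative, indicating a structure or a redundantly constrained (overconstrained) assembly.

ground; <1,0,0>
#1 <2,0,0>
#2 <3,0,0>
P:0↔1 J1 <3,1,0>
PS:1↔2 J2 <3,1,1>
C:0↔2 J2 <3,1,2>
#3 <4,1,2>
#4 <5,1,2>
#5 <6,1,2>
R:5↔3 J1 <6,2,2>
#6 <7,2,2>
C:0↔6 J2 <7,2,3>
#7 <8,2,3>
R:0↔4 J1 <8,3,3>
PS:7↔2 J2 <8,3,4>
#8 <9,3,4>
PS:1↔6 J2 <9,3,5>
P:2↔3 J1 <9,4,5>
P:6↔8 J1 <9,5,5>
C:8↔2 J2 <9,5,6>
#9 <10,5,6>
C:4↔9 J2 <10,5,7>
3×9 − 2×5 − 1×7 = 10

M = 10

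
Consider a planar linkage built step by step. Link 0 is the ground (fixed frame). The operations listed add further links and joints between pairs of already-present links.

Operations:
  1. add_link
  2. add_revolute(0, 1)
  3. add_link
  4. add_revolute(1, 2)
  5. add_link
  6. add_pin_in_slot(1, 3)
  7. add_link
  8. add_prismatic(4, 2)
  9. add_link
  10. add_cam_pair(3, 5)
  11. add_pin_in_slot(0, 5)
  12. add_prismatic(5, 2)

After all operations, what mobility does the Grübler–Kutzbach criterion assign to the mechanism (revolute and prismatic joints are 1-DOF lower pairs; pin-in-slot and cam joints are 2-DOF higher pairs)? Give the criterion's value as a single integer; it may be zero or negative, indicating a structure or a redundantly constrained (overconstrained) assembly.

ground; <1,0,0>
#1 <2,0,0>
R:0↔1 J1 <2,1,0>
#2 <3,1,0>
R:1↔2 J1 <3,2,0>
#3 <4,2,0>
PS:1↔3 J2 <4,2,1>
#4 <5,2,1>
P:4↔2 J1 <5,3,1>
#5 <6,3,1>
C:3↔5 J2 <6,3,2>
PS:0↔5 J2 <6,3,3>
P:5↔2 J1 <6,4,3>
3×5 − 2×4 − 1×3 = 4

M = 4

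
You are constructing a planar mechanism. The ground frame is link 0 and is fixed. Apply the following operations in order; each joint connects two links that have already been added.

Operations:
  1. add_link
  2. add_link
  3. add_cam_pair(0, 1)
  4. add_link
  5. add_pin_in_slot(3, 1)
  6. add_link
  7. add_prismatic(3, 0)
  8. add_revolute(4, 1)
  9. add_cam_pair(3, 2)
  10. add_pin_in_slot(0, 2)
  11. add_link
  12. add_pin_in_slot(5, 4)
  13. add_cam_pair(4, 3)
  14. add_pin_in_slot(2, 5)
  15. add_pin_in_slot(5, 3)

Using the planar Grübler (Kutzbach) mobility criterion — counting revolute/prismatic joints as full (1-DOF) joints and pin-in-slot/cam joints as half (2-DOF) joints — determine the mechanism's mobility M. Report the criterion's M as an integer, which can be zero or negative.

[1;0;0] (link 0 is ground)
L+ [2;0;0]
L+ [3;0;0]
C(0,1)∈J2 [3;0;1]
L+ [4;0;1]
PS(3,1)∈J2 [4;0;2]
L+ [5;0;2]
P(3,0)∈J1 [5;1;2]
R(4,1)∈J1 [5;2;2]
C(3,2)∈J2 [5;2;3]
PS(0,2)∈J2 [5;2;4]
L+ [6;2;4]
PS(5,4)∈J2 [6;2;5]
C(4,3)∈J2 [6;2;6]
PS(2,5)∈J2 [6;2;7]
PS(5,3)∈J2 [6;2;8]
mobility = 15 − 4 − 8 = 3

M = 3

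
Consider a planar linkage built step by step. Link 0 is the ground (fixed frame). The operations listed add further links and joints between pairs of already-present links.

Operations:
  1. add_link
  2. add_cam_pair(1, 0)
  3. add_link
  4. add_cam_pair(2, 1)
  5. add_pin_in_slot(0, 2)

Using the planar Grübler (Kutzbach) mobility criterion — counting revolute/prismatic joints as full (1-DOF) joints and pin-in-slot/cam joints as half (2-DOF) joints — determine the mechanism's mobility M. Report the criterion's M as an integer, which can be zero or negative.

[1;0;0] (link 0 is ground)
L+ [2;0;0]
C(1,0)∈J2 [2;0;1]
L+ [3;0;1]
C(2,1)∈J2 [3;0;2]
PS(0,2)∈J2 [3;0;3]
mobility = 6 − 0 − 3 = 3

M = 3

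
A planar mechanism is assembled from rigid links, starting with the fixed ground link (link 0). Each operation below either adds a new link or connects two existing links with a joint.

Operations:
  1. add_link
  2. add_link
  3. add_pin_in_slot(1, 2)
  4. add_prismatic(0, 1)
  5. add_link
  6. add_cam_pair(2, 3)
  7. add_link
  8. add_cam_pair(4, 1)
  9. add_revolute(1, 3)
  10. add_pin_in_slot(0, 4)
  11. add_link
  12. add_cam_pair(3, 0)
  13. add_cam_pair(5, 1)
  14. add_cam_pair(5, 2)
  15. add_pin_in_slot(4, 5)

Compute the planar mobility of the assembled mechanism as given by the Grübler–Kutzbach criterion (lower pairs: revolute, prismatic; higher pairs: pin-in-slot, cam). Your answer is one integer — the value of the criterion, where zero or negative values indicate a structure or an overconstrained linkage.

ground; <1,0,0>
#1 <2,0,0>
#2 <3,0,0>
PS:1↔2 J2 <3,0,1>
P:0↔1 J1 <3,1,1>
#3 <4,1,1>
C:2↔3 J2 <4,1,2>
#4 <5,1,2>
C:4↔1 J2 <5,1,3>
R:1↔3 J1 <5,2,3>
PS:0↔4 J2 <5,2,4>
#5 <6,2,4>
C:3↔0 J2 <6,2,5>
C:5↔1 J2 <6,2,6>
C:5↔2 J2 <6,2,7>
PS:4↔5 J2 <6,2,8>
3×5 − 2×2 − 1×8 = 3

M = 3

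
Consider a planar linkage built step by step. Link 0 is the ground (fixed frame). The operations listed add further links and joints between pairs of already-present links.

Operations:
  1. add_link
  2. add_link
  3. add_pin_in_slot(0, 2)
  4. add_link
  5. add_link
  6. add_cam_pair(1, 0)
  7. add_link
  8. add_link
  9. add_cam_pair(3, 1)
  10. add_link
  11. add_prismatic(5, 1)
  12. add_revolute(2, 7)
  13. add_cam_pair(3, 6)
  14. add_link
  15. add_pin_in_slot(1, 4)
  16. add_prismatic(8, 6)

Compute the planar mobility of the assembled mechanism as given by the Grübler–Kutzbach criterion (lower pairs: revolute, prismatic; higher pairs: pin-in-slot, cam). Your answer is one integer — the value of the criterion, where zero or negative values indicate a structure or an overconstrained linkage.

M = 13

L=1 J1=0 J2=0
add link → L=2 J1=0 J2=0
add link → L=3 J1=0 J2=0
PS@0,2 dof=2 J2 → L=3 J1=0 J2=1
add link → L=4 J1=0 J2=1
add link → L=5 J1=0 J2=1
C@1,0 dof=2 J2 → L=5 J1=0 J2=2
add link → L=6 J1=0 J2=2
add link → L=7 J1=0 J2=2
C@3,1 dof=2 J2 → L=7 J1=0 J2=3
add link → L=8 J1=0 J2=3
P@5,1 dof=1 J1 → L=8 J1=1 J2=3
R@2,7 dof=1 J1 → L=8 J1=2 J2=3
C@3,6 dof=2 J2 → L=8 J1=2 J2=4
add link → L=9 J1=2 J2=4
PS@1,4 dof=2 J2 → L=9 J1=2 J2=5
P@8,6 dof=1 J1 → L=9 J1=3 J2=5
M=3(L−1)−2J1−J2=3·8−2·3−5=13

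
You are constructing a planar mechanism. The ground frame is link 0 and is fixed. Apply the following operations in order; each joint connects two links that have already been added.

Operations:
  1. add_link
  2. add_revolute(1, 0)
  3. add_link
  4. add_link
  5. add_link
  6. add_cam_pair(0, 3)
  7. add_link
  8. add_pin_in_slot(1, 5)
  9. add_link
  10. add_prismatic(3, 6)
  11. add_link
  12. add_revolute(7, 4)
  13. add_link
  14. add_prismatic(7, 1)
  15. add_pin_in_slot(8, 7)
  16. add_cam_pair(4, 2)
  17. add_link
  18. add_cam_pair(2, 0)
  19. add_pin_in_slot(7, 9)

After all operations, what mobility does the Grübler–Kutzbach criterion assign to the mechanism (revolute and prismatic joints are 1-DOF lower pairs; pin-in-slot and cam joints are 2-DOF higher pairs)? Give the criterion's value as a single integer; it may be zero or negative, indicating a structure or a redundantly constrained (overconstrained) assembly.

M = 13

link 0 = ground. State L|J1|J2 = 1|0|0
+link1  2|0|0
R(1,0) f=1→J1  2|1|0
+link2  3|1|0
+link3  4|1|0
+link4  5|1|0
C(0,3) f=2→J2  5|1|1
+link5  6|1|1
PS(1,5) f=2→J2  6|1|2
+link6  7|1|2
P(3,6) f=1→J1  7|2|2
+link7  8|2|2
R(7,4) f=1→J1  8|3|2
+link8  9|3|2
P(7,1) f=1→J1  9|4|2
PS(8,7) f=2→J2  9|4|3
C(4,2) f=2→J2  9|4|4
+link9  10|4|4
C(2,0) f=2→J2  10|4|5
PS(7,9) f=2→J2  10|4|6
M = 3(10−1)−2·4−6 = 27−8−6 = 13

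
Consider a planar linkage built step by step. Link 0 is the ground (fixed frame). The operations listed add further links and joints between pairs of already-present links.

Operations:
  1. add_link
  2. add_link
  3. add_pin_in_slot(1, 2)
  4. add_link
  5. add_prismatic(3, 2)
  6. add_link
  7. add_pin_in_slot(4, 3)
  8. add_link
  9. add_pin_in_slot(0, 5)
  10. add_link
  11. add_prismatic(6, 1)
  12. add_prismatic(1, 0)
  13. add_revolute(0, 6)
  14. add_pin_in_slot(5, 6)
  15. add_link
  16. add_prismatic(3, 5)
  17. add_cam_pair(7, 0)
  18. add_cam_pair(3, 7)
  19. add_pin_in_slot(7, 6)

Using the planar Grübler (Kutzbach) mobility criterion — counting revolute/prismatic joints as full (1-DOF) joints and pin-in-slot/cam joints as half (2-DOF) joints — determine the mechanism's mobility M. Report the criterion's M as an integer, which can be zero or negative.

(L,J1,J2)=(1,0,0); link0 fixed
link1: (2,0,0)
link2: (3,0,0)
PS 1-2 [J2]: (3,0,1)
link3: (4,0,1)
P 3-2 [J1]: (4,1,1)
link4: (5,1,1)
PS 4-3 [J2]: (5,1,2)
link5: (6,1,2)
PS 0-5 [J2]: (6,1,3)
link6: (7,1,3)
P 6-1 [J1]: (7,2,3)
P 1-0 [J1]: (7,3,3)
R 0-6 [J1]: (7,4,3)
PS 5-6 [J2]: (7,4,4)
link7: (8,4,4)
P 3-5 [J1]: (8,5,4)
C 7-0 [J2]: (8,5,5)
C 3-7 [J2]: (8,5,6)
PS 7-6 [J2]: (8,5,7)
Grübler: 3·7 − 2·5 − 7 = 4

M = 4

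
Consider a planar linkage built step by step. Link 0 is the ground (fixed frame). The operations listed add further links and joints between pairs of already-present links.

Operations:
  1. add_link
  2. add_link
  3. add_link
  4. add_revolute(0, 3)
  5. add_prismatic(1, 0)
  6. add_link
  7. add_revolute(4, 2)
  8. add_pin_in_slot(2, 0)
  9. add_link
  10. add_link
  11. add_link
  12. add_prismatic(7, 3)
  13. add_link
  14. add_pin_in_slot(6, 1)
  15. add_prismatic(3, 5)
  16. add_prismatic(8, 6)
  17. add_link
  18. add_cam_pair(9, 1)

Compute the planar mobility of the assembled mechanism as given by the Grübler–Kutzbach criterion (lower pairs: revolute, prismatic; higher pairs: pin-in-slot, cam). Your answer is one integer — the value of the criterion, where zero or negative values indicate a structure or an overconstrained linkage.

M = 12

L=1 J1=0 J2=0
add link → L=2 J1=0 J2=0
add link → L=3 J1=0 J2=0
add link → L=4 J1=0 J2=0
R@0,3 dof=1 J1 → L=4 J1=1 J2=0
P@1,0 dof=1 J1 → L=4 J1=2 J2=0
add link → L=5 J1=2 J2=0
R@4,2 dof=1 J1 → L=5 J1=3 J2=0
PS@2,0 dof=2 J2 → L=5 J1=3 J2=1
add link → L=6 J1=3 J2=1
add link → L=7 J1=3 J2=1
add link → L=8 J1=3 J2=1
P@7,3 dof=1 J1 → L=8 J1=4 J2=1
add link → L=9 J1=4 J2=1
PS@6,1 dof=2 J2 → L=9 J1=4 J2=2
P@3,5 dof=1 J1 → L=9 J1=5 J2=2
P@8,6 dof=1 J1 → L=9 J1=6 J2=2
add link → L=10 J1=6 J2=2
C@9,1 dof=2 J2 → L=10 J1=6 J2=3
M=3(L−1)−2J1−J2=3·9−2·6−3=12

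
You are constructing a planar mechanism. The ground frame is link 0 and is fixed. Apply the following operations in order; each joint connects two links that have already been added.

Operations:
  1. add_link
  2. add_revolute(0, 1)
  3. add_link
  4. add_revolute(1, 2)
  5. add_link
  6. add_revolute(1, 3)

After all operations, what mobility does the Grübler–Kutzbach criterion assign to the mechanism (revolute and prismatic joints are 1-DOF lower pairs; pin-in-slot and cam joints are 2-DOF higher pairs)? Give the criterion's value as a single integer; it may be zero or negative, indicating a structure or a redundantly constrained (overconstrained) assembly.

L=1 J1=0 J2=0
add link → L=2 J1=0 J2=0
R@0,1 dof=1 J1 → L=2 J1=1 J2=0
add link → L=3 J1=1 J2=0
R@1,2 dof=1 J1 → L=3 J1=2 J2=0
add link → L=4 J1=2 J2=0
R@1,3 dof=1 J1 → L=4 J1=3 J2=0
M=3(L−1)−2J1−J2=3·3−2·3−0=3

M = 3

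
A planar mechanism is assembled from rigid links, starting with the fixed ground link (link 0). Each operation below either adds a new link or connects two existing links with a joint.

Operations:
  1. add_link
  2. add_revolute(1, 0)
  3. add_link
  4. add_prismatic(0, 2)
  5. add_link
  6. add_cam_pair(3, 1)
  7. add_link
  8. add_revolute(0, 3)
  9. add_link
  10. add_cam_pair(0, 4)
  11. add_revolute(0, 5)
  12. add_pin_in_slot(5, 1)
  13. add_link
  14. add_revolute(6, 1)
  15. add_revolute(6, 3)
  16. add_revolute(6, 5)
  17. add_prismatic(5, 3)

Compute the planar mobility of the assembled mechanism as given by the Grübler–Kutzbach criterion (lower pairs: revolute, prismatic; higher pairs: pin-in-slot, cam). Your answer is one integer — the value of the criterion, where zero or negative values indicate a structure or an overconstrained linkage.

(L,J1,J2)=(1,0,0); link0 fixed
link1: (2,0,0)
R 1-0 [J1]: (2,1,0)
link2: (3,1,0)
P 0-2 [J1]: (3,2,0)
link3: (4,2,0)
C 3-1 [J2]: (4,2,1)
link4: (5,2,1)
R 0-3 [J1]: (5,3,1)
link5: (6,3,1)
C 0-4 [J2]: (6,3,2)
R 0-5 [J1]: (6,4,2)
PS 5-1 [J2]: (6,4,3)
link6: (7,4,3)
R 6-1 [J1]: (7,5,3)
R 6-3 [J1]: (7,6,3)
R 6-5 [J1]: (7,7,3)
P 5-3 [J1]: (7,8,3)
Grübler: 3·6 − 2·8 − 3 = -1

M = -1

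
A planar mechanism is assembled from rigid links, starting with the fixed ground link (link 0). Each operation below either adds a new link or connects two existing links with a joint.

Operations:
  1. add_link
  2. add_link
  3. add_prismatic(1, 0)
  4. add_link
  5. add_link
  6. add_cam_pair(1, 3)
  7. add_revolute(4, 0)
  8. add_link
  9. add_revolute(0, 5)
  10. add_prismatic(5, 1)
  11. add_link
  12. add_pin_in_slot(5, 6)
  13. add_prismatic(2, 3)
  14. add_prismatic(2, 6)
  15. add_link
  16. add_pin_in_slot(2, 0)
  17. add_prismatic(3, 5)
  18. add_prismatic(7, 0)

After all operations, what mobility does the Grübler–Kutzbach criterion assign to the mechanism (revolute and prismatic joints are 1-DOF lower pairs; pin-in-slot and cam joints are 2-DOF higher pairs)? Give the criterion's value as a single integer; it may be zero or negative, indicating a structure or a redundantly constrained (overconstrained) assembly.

M = 2

(L,J1,J2)=(1,0,0); link0 fixed
link1: (2,0,0)
link2: (3,0,0)
P 1-0 [J1]: (3,1,0)
link3: (4,1,0)
link4: (5,1,0)
C 1-3 [J2]: (5,1,1)
R 4-0 [J1]: (5,2,1)
link5: (6,2,1)
R 0-5 [J1]: (6,3,1)
P 5-1 [J1]: (6,4,1)
link6: (7,4,1)
PS 5-6 [J2]: (7,4,2)
P 2-3 [J1]: (7,5,2)
P 2-6 [J1]: (7,6,2)
link7: (8,6,2)
PS 2-0 [J2]: (8,6,3)
P 3-5 [J1]: (8,7,3)
P 7-0 [J1]: (8,8,3)
Grübler: 3·7 − 2·8 − 3 = 2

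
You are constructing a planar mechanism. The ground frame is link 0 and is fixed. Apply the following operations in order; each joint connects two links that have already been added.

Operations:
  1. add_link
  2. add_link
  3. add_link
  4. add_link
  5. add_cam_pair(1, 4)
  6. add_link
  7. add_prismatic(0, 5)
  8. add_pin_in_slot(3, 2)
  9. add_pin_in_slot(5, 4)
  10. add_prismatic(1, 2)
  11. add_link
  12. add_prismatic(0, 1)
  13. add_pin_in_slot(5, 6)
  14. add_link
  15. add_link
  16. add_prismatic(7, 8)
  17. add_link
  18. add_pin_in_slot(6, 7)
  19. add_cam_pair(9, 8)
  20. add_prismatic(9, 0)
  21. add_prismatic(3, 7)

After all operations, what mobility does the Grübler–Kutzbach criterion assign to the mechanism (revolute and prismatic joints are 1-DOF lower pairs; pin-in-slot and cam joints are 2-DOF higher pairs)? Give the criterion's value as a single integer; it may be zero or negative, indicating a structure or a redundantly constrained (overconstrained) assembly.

link 0 = ground. State L|J1|J2 = 1|0|0
+link1  2|0|0
+link2  3|0|0
+link3  4|0|0
+link4  5|0|0
C(1,4) f=2→J2  5|0|1
+link5  6|0|1
P(0,5) f=1→J1  6|1|1
PS(3,2) f=2→J2  6|1|2
PS(5,4) f=2→J2  6|1|3
P(1,2) f=1→J1  6|2|3
+link6  7|2|3
P(0,1) f=1→J1  7|3|3
PS(5,6) f=2→J2  7|3|4
+link7  8|3|4
+link8  9|3|4
P(7,8) f=1→J1  9|4|4
+link9  10|4|4
PS(6,7) f=2→J2  10|4|5
C(9,8) f=2→J2  10|4|6
P(9,0) f=1→J1  10|5|6
P(3,7) f=1→J1  10|6|6
M = 3(10−1)−2·6−6 = 27−12−6 = 9

M = 9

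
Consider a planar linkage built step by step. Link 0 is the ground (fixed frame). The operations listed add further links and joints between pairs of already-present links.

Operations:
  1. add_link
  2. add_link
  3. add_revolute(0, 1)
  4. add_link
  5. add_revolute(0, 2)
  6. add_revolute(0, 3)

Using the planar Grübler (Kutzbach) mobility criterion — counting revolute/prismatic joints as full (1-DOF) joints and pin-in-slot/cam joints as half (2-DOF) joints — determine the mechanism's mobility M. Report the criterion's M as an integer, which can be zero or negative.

(L,J1,J2)=(1,0,0); link0 fixed
link1: (2,0,0)
link2: (3,0,0)
R 0-1 [J1]: (3,1,0)
link3: (4,1,0)
R 0-2 [J1]: (4,2,0)
R 0-3 [J1]: (4,3,0)
Grübler: 3·3 − 2·3 − 0 = 3

M = 3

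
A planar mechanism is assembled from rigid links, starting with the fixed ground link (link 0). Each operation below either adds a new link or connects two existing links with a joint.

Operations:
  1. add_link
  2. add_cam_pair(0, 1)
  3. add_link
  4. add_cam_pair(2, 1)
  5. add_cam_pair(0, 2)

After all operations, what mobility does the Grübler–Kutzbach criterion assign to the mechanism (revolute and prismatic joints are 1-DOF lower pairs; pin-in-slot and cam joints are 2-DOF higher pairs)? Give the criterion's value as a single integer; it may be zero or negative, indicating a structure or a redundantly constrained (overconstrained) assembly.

L=1 J1=0 J2=0
add link → L=2 J1=0 J2=0
C@0,1 dof=2 J2 → L=2 J1=0 J2=1
add link → L=3 J1=0 J2=1
C@2,1 dof=2 J2 → L=3 J1=0 J2=2
C@0,2 dof=2 J2 → L=3 J1=0 J2=3
M=3(L−1)−2J1−J2=3·2−2·0−3=3

M = 3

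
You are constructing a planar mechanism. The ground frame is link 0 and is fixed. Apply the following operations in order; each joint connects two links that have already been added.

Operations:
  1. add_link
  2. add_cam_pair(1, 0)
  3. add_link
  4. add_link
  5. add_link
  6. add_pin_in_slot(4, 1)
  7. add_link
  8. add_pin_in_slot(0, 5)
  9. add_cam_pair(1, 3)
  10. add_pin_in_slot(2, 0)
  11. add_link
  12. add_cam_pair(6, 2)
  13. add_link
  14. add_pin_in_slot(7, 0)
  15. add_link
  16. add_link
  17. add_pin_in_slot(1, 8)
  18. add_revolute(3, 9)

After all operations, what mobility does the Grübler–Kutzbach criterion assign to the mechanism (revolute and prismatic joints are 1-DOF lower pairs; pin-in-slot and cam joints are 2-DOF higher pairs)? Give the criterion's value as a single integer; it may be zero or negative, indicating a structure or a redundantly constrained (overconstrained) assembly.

M = 17

L=1 J1=0 J2=0
add link → L=2 J1=0 J2=0
C@1,0 dof=2 J2 → L=2 J1=0 J2=1
add link → L=3 J1=0 J2=1
add link → L=4 J1=0 J2=1
add link → L=5 J1=0 J2=1
PS@4,1 dof=2 J2 → L=5 J1=0 J2=2
add link → L=6 J1=0 J2=2
PS@0,5 dof=2 J2 → L=6 J1=0 J2=3
C@1,3 dof=2 J2 → L=6 J1=0 J2=4
PS@2,0 dof=2 J2 → L=6 J1=0 J2=5
add link → L=7 J1=0 J2=5
C@6,2 dof=2 J2 → L=7 J1=0 J2=6
add link → L=8 J1=0 J2=6
PS@7,0 dof=2 J2 → L=8 J1=0 J2=7
add link → L=9 J1=0 J2=7
add link → L=10 J1=0 J2=7
PS@1,8 dof=2 J2 → L=10 J1=0 J2=8
R@3,9 dof=1 J1 → L=10 J1=1 J2=8
M=3(L−1)−2J1−J2=3·9−2·1−8=17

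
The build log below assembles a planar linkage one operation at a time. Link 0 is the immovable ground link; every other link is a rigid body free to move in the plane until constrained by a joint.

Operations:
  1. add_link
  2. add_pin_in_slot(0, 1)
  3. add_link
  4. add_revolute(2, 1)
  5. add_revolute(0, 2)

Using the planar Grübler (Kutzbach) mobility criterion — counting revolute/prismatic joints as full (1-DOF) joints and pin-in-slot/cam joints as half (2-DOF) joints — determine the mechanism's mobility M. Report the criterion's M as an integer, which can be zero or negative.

[1;0;0] (link 0 is ground)
L+ [2;0;0]
PS(0,1)∈J2 [2;0;1]
L+ [3;0;1]
R(2,1)∈J1 [3;1;1]
R(0,2)∈J1 [3;2;1]
mobility = 6 − 4 − 1 = 1

M = 1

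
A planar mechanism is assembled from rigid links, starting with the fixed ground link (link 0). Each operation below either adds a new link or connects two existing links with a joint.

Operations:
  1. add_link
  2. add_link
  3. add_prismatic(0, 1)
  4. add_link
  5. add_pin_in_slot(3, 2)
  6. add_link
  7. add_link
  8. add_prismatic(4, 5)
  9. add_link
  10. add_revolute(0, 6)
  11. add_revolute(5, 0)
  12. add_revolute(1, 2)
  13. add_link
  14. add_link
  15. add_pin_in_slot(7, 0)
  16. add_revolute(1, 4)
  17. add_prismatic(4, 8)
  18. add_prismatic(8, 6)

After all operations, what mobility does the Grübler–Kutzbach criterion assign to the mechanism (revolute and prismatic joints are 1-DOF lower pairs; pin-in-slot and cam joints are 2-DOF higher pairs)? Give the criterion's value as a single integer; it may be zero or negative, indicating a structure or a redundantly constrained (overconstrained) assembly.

M = 6

L=1 J1=0 J2=0
add link → L=2 J1=0 J2=0
add link → L=3 J1=0 J2=0
P@0,1 dof=1 J1 → L=3 J1=1 J2=0
add link → L=4 J1=1 J2=0
PS@3,2 dof=2 J2 → L=4 J1=1 J2=1
add link → L=5 J1=1 J2=1
add link → L=6 J1=1 J2=1
P@4,5 dof=1 J1 → L=6 J1=2 J2=1
add link → L=7 J1=2 J2=1
R@0,6 dof=1 J1 → L=7 J1=3 J2=1
R@5,0 dof=1 J1 → L=7 J1=4 J2=1
R@1,2 dof=1 J1 → L=7 J1=5 J2=1
add link → L=8 J1=5 J2=1
add link → L=9 J1=5 J2=1
PS@7,0 dof=2 J2 → L=9 J1=5 J2=2
R@1,4 dof=1 J1 → L=9 J1=6 J2=2
P@4,8 dof=1 J1 → L=9 J1=7 J2=2
P@8,6 dof=1 J1 → L=9 J1=8 J2=2
M=3(L−1)−2J1−J2=3·8−2·8−2=6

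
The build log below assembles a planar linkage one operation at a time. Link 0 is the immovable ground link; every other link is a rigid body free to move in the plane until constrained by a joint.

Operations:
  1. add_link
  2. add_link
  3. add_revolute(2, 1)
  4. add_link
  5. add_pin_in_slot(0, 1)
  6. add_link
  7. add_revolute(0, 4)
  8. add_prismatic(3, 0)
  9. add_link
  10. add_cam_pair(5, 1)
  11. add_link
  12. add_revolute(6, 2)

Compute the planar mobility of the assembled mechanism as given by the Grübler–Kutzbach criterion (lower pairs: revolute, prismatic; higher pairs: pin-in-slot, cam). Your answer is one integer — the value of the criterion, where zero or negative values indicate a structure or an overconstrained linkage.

M = 8

L=1 J1=0 J2=0
add link → L=2 J1=0 J2=0
add link → L=3 J1=0 J2=0
R@2,1 dof=1 J1 → L=3 J1=1 J2=0
add link → L=4 J1=1 J2=0
PS@0,1 dof=2 J2 → L=4 J1=1 J2=1
add link → L=5 J1=1 J2=1
R@0,4 dof=1 J1 → L=5 J1=2 J2=1
P@3,0 dof=1 J1 → L=5 J1=3 J2=1
add link → L=6 J1=3 J2=1
C@5,1 dof=2 J2 → L=6 J1=3 J2=2
add link → L=7 J1=3 J2=2
R@6,2 dof=1 J1 → L=7 J1=4 J2=2
M=3(L−1)−2J1−J2=3·6−2·4−2=8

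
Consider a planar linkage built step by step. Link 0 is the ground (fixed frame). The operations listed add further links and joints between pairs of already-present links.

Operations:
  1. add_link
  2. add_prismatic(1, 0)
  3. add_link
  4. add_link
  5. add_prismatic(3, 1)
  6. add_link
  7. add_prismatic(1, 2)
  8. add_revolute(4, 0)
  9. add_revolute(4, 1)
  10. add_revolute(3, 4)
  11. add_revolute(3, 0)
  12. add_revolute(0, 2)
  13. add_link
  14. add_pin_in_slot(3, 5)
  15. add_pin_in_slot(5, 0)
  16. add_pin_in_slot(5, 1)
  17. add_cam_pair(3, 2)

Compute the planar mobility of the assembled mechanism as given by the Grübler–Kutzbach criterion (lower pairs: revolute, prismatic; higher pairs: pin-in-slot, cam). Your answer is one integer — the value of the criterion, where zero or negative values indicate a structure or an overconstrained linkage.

M = -5

L=1 J1=0 J2=0
add link → L=2 J1=0 J2=0
P@1,0 dof=1 J1 → L=2 J1=1 J2=0
add link → L=3 J1=1 J2=0
add link → L=4 J1=1 J2=0
P@3,1 dof=1 J1 → L=4 J1=2 J2=0
add link → L=5 J1=2 J2=0
P@1,2 dof=1 J1 → L=5 J1=3 J2=0
R@4,0 dof=1 J1 → L=5 J1=4 J2=0
R@4,1 dof=1 J1 → L=5 J1=5 J2=0
R@3,4 dof=1 J1 → L=5 J1=6 J2=0
R@3,0 dof=1 J1 → L=5 J1=7 J2=0
R@0,2 dof=1 J1 → L=5 J1=8 J2=0
add link → L=6 J1=8 J2=0
PS@3,5 dof=2 J2 → L=6 J1=8 J2=1
PS@5,0 dof=2 J2 → L=6 J1=8 J2=2
PS@5,1 dof=2 J2 → L=6 J1=8 J2=3
C@3,2 dof=2 J2 → L=6 J1=8 J2=4
M=3(L−1)−2J1−J2=3·5−2·8−4=-5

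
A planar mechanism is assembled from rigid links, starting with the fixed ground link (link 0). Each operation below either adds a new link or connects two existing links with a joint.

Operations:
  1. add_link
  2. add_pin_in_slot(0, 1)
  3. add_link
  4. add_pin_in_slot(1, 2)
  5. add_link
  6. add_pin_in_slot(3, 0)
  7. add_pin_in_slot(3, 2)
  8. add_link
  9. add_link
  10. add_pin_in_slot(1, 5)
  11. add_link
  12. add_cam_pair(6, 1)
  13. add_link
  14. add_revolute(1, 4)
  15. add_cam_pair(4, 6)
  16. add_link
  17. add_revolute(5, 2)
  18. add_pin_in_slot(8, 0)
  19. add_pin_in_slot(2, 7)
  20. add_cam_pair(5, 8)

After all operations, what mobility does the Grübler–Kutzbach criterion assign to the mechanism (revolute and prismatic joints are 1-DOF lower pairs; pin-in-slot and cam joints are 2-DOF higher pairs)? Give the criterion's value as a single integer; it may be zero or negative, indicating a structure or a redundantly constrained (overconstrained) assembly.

ground; <1,0,0>
#1 <2,0,0>
PS:0↔1 J2 <2,0,1>
#2 <3,0,1>
PS:1↔2 J2 <3,0,2>
#3 <4,0,2>
PS:3↔0 J2 <4,0,3>
PS:3↔2 J2 <4,0,4>
#4 <5,0,4>
#5 <6,0,4>
PS:1↔5 J2 <6,0,5>
#6 <7,0,5>
C:6↔1 J2 <7,0,6>
#7 <8,0,6>
R:1↔4 J1 <8,1,6>
C:4↔6 J2 <8,1,7>
#8 <9,1,7>
R:5↔2 J1 <9,2,7>
PS:8↔0 J2 <9,2,8>
PS:2↔7 J2 <9,2,9>
C:5↔8 J2 <9,2,10>
3×8 − 2×2 − 1×10 = 10

M = 10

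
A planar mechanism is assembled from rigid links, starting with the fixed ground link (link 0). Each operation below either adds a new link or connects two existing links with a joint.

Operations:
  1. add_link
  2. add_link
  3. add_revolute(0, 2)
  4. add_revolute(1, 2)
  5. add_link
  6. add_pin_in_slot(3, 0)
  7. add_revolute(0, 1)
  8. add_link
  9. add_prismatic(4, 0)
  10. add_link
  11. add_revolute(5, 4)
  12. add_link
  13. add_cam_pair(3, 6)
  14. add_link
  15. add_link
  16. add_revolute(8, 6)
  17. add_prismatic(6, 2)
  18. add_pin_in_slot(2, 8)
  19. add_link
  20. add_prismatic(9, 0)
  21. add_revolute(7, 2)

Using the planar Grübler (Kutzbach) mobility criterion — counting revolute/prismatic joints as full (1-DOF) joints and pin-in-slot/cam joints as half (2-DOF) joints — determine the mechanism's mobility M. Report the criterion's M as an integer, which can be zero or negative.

M = 6

ground; <1,0,0>
#1 <2,0,0>
#2 <3,0,0>
R:0↔2 J1 <3,1,0>
R:1↔2 J1 <3,2,0>
#3 <4,2,0>
PS:3↔0 J2 <4,2,1>
R:0↔1 J1 <4,3,1>
#4 <5,3,1>
P:4↔0 J1 <5,4,1>
#5 <6,4,1>
R:5↔4 J1 <6,5,1>
#6 <7,5,1>
C:3↔6 J2 <7,5,2>
#7 <8,5,2>
#8 <9,5,2>
R:8↔6 J1 <9,6,2>
P:6↔2 J1 <9,7,2>
PS:2↔8 J2 <9,7,3>
#9 <10,7,3>
P:9↔0 J1 <10,8,3>
R:7↔2 J1 <10,9,3>
3×9 − 2×9 − 1×3 = 6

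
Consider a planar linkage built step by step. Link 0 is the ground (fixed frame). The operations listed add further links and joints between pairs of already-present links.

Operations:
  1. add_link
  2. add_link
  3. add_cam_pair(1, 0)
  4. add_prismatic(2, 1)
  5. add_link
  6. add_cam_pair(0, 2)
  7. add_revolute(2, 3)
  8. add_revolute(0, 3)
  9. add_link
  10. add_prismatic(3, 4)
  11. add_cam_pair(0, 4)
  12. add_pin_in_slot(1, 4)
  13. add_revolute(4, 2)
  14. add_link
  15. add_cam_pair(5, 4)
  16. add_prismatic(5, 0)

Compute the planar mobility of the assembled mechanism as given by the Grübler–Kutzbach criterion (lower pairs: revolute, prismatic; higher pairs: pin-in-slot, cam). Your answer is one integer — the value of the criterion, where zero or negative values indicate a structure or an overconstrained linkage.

(L,J1,J2)=(1,0,0); link0 fixed
link1: (2,0,0)
link2: (3,0,0)
C 1-0 [J2]: (3,0,1)
P 2-1 [J1]: (3,1,1)
link3: (4,1,1)
C 0-2 [J2]: (4,1,2)
R 2-3 [J1]: (4,2,2)
R 0-3 [J1]: (4,3,2)
link4: (5,3,2)
P 3-4 [J1]: (5,4,2)
C 0-4 [J2]: (5,4,3)
PS 1-4 [J2]: (5,4,4)
R 4-2 [J1]: (5,5,4)
link5: (6,5,4)
C 5-4 [J2]: (6,5,5)
P 5-0 [J1]: (6,6,5)
Grübler: 3·5 − 2·6 − 5 = -2

M = -2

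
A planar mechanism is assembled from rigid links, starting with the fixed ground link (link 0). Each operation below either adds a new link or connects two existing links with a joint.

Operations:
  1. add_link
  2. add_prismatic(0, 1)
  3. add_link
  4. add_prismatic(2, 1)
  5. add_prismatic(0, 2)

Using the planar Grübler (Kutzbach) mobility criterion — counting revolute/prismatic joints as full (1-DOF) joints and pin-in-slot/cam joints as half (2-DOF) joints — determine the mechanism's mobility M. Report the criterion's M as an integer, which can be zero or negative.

L=1 J1=0 J2=0
add link → L=2 J1=0 J2=0
P@0,1 dof=1 J1 → L=2 J1=1 J2=0
add link → L=3 J1=1 J2=0
P@2,1 dof=1 J1 → L=3 J1=2 J2=0
P@0,2 dof=1 J1 → L=3 J1=3 J2=0
M=3(L−1)−2J1−J2=3·2−2·3−0=0

M = 0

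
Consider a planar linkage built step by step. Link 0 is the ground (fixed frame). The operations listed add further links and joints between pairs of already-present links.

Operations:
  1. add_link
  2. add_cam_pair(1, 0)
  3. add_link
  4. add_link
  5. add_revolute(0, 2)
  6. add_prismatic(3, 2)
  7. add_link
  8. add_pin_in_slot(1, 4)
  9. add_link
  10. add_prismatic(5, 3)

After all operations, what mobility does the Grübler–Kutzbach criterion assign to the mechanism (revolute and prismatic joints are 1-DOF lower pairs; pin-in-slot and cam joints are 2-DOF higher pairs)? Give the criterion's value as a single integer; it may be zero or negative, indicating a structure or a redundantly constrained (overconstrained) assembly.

[1;0;0] (link 0 is ground)
L+ [2;0;0]
C(1,0)∈J2 [2;0;1]
L+ [3;0;1]
L+ [4;0;1]
R(0,2)∈J1 [4;1;1]
P(3,2)∈J1 [4;2;1]
L+ [5;2;1]
PS(1,4)∈J2 [5;2;2]
L+ [6;2;2]
P(5,3)∈J1 [6;3;2]
mobility = 15 − 6 − 2 = 7

M = 7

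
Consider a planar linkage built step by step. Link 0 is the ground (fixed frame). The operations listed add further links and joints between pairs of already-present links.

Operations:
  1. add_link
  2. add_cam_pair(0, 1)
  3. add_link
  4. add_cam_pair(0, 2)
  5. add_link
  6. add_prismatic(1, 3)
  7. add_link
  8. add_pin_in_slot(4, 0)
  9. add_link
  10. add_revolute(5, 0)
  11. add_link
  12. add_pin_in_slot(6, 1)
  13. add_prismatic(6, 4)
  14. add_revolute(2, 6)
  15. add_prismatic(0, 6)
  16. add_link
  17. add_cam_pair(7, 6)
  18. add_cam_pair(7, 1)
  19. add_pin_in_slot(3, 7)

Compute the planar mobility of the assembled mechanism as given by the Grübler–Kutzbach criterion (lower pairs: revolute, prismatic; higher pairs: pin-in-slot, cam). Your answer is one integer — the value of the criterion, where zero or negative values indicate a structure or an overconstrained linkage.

M = 4

ground; <1,0,0>
#1 <2,0,0>
C:0↔1 J2 <2,0,1>
#2 <3,0,1>
C:0↔2 J2 <3,0,2>
#3 <4,0,2>
P:1↔3 J1 <4,1,2>
#4 <5,1,2>
PS:4↔0 J2 <5,1,3>
#5 <6,1,3>
R:5↔0 J1 <6,2,3>
#6 <7,2,3>
PS:6↔1 J2 <7,2,4>
P:6↔4 J1 <7,3,4>
R:2↔6 J1 <7,4,4>
P:0↔6 J1 <7,5,4>
#7 <8,5,4>
C:7↔6 J2 <8,5,5>
C:7↔1 J2 <8,5,6>
PS:3↔7 J2 <8,5,7>
3×7 − 2×5 − 1×7 = 4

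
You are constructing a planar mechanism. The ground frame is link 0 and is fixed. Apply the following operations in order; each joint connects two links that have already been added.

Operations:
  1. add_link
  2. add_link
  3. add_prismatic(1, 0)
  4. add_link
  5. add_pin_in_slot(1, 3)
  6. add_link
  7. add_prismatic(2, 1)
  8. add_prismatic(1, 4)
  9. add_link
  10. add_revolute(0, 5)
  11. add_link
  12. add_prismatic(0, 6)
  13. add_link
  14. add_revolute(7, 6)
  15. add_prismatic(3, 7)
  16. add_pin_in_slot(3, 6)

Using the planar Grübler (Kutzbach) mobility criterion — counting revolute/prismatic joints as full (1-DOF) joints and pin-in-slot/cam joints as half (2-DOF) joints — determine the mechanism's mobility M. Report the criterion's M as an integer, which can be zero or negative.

M = 5

(L,J1,J2)=(1,0,0); link0 fixed
link1: (2,0,0)
link2: (3,0,0)
P 1-0 [J1]: (3,1,0)
link3: (4,1,0)
PS 1-3 [J2]: (4,1,1)
link4: (5,1,1)
P 2-1 [J1]: (5,2,1)
P 1-4 [J1]: (5,3,1)
link5: (6,3,1)
R 0-5 [J1]: (6,4,1)
link6: (7,4,1)
P 0-6 [J1]: (7,5,1)
link7: (8,5,1)
R 7-6 [J1]: (8,6,1)
P 3-7 [J1]: (8,7,1)
PS 3-6 [J2]: (8,7,2)
Grübler: 3·7 − 2·7 − 2 = 5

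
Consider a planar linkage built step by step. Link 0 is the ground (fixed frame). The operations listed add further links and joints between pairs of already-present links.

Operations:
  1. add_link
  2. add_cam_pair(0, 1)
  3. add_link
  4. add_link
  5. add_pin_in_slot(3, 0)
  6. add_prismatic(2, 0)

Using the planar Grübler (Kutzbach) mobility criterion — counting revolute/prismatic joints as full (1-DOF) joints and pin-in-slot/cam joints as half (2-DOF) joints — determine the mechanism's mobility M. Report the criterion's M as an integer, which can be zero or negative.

L=1 J1=0 J2=0
add link → L=2 J1=0 J2=0
C@0,1 dof=2 J2 → L=2 J1=0 J2=1
add link → L=3 J1=0 J2=1
add link → L=4 J1=0 J2=1
PS@3,0 dof=2 J2 → L=4 J1=0 J2=2
P@2,0 dof=1 J1 → L=4 J1=1 J2=2
M=3(L−1)−2J1−J2=3·3−2·1−2=5

M = 5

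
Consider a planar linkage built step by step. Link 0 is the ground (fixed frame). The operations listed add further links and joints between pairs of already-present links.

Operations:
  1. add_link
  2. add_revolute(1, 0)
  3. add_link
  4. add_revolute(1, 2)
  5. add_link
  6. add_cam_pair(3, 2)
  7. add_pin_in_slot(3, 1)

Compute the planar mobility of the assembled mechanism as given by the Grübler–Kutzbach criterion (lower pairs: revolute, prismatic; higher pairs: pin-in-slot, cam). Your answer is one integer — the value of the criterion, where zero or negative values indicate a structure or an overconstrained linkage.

L=1 J1=0 J2=0
add link → L=2 J1=0 J2=0
R@1,0 dof=1 J1 → L=2 J1=1 J2=0
add link → L=3 J1=1 J2=0
R@1,2 dof=1 J1 → L=3 J1=2 J2=0
add link → L=4 J1=2 J2=0
C@3,2 dof=2 J2 → L=4 J1=2 J2=1
PS@3,1 dof=2 J2 → L=4 J1=2 J2=2
M=3(L−1)−2J1−J2=3·3−2·2−2=3

M = 3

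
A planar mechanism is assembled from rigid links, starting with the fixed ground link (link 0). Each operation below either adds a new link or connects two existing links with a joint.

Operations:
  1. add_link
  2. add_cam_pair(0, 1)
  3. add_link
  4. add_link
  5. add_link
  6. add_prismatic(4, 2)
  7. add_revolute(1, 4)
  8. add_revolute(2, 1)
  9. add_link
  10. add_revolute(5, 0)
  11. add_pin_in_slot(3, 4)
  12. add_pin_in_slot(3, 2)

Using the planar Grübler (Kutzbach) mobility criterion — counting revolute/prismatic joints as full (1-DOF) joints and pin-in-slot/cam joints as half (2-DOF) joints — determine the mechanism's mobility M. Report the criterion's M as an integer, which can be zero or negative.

[1;0;0] (link 0 is ground)
L+ [2;0;0]
C(0,1)∈J2 [2;0;1]
L+ [3;0;1]
L+ [4;0;1]
L+ [5;0;1]
P(4,2)∈J1 [5;1;1]
R(1,4)∈J1 [5;2;1]
R(2,1)∈J1 [5;3;1]
L+ [6;3;1]
R(5,0)∈J1 [6;4;1]
PS(3,4)∈J2 [6;4;2]
PS(3,2)∈J2 [6;4;3]
mobility = 15 − 8 − 3 = 4

M = 4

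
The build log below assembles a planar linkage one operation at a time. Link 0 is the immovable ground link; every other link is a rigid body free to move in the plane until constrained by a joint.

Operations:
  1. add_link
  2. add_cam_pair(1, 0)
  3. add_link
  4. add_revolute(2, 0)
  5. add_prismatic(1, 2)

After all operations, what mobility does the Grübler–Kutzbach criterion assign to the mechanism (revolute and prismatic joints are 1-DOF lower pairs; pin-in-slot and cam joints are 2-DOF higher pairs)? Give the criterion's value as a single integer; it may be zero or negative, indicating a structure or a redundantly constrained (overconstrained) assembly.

M = 1

[1;0;0] (link 0 is ground)
L+ [2;0;0]
C(1,0)∈J2 [2;0;1]
L+ [3;0;1]
R(2,0)∈J1 [3;1;1]
P(1,2)∈J1 [3;2;1]
mobility = 6 − 4 − 1 = 1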